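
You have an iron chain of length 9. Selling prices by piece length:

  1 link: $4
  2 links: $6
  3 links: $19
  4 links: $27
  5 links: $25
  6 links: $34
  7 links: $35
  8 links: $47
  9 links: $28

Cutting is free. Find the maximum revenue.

Consider every possible first cut. v[k] is the best of p[i]+v[k−i] over all sellable i≤k.
v[1] = 4
v[2] = max(4+4, 6+0) = 8
v[3] = max(4+8, 6+4, 19+0) = 19
v[4] = max(4+19, 6+8, 19+4, 27+0) = 27
v[5] = max(4+27, 6+19, 19+8, 27+4, 25+0) = 31
v[6] = max(4+31, 6+27, 19+19, 27+8, 25+4, 34+0) = 38
v[7] = max(4+38, 6+31, 19+27, …, 34+4, 35+0) = 46
v[8] = max(4+46, 6+38, 19+31, …, 35+4, 47+0) = 54
v[9] = max(4+54, 6+46, 19+38, …, 47+4, 28+0) = 58
One optimal cutting: 4 + 4 + 1 → $27 + $27 + $4 = $58.

58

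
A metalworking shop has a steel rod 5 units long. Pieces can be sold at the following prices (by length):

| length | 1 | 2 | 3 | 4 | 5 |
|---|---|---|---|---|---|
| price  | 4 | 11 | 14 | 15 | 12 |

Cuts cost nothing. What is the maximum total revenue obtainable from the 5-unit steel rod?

26

Let v[k] be the best obtainable value from length k. For each k, try every first piece i and keep the best of price[i] + v[k−i].
v[1] = 4
v[2] = max(4+4, 11+0) = 11
v[3] = max(4+11, 11+4, 14+0) = 15
v[4] = max(4+15, 11+11, 14+4, 15+0) = 22
v[5] = max(4+22, 11+15, 14+11, 15+4, 12+0) = 26
One optimal cutting: 2 + 2 + 1 → $11 + $11 + $4 = $26.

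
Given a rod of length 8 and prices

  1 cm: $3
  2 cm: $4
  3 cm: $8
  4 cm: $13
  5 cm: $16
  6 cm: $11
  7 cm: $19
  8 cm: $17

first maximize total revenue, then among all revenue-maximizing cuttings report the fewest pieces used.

Build r[k] bottom-up: r[k] = max over allowed piece i of (p[i] + r[k−i]).
r[1] = 3
r[2] = 6  (first piece 1, then r[1]=3)
r[3] = 9  (first piece 1, then r[2]=6)
r[4] = 13
r[5] = 16  (first piece 1, then r[4]=13)
r[6] = 19  (first piece 1, then r[5]=16)
r[7] = 22  (first piece 1, then r[6]=19)
r[8] = 26  (first piece 4, then r[4]=13)
Maximum revenue is $26.
Now minimize piece count subject to staying optimal: for each k, pieces[k] = 1 + min over i with p[i]+r[k−i]=r[k] of pieces[k−i].
pieces[5] = 1
pieces[6] = 2
pieces[7] = 3
pieces[8] = 2

2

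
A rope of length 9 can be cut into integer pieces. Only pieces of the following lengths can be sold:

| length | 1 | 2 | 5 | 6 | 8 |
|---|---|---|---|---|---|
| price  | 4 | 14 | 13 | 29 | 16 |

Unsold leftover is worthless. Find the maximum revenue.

60

Build f[k] bottom-up: f[k] = max over allowed piece i of (p[i] + f[k−i]).
f[1] = 4
f[2] = 14
f[3] = 18  (first piece 1, then f[2]=14)
f[4] = 28  (first piece 2, then f[2]=14)
f[5] = 32  (first piece 1, then f[4]=28)
f[6] = 42  (first piece 2, then f[4]=28)
f[7] = 46  (first piece 1, then f[6]=42)
f[8] = 56  (first piece 2, then f[6]=42)
f[9] = 60  (first piece 1, then f[8]=56)
One optimal cutting: 2 + 2 + 2 + 2 + 1 → €60.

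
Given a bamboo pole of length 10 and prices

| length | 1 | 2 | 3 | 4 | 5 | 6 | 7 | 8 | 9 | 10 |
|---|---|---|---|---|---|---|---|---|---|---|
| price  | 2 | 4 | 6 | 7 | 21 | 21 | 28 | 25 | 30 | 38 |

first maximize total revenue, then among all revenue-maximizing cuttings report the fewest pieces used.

2

Consider every possible first cut. r[k] is the best of p[i]+r[k−i] over all sellable i≤k.
r[1] = 2
r[2] = 4  (first piece 1, then r[1]=2)
r[3] = 6  (first piece 1, then r[2]=4)
r[4] = 8  (first piece 1, then r[3]=6)
r[5] = 21
r[6] = 23  (first piece 1, then r[5]=21)
r[7] = 28
r[8] = 30  (first piece 1, then r[7]=28)
r[9] = 32  (first piece 1, then r[8]=30)
r[10] = 42  (first piece 5, then r[5]=21)
Maximum revenue is $42.
Now minimize piece count subject to staying optimal: for each k, pieces[k] = 1 + min over i with p[i]+r[k−i]=r[k] of pieces[k−i].
pieces[7] = 1
pieces[8] = 2
pieces[9] = 2
pieces[10] = 2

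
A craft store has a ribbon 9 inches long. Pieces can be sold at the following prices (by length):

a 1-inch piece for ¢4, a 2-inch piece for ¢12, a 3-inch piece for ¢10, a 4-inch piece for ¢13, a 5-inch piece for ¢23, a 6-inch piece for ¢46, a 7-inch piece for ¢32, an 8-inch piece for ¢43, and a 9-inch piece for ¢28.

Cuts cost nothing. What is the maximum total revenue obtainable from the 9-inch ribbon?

62

Let best[k] be the best obtainable value from length k. For each k, try every first piece i and keep the best of price[i] + best[k−i].
best[1] = 4
best[2] = 12
best[3] = 16  (first piece 1, then best[2]=12)
best[4] = 24  (first piece 2, then best[2]=12)
best[5] = 28  (first piece 1, then best[4]=24)
best[6] = 46
best[7] = 50  (first piece 1, then best[6]=46)
best[8] = 58  (first piece 2, then best[6]=46)
best[9] = 62  (first piece 1, then best[8]=58)
One optimal cutting: 6 + 2 + 1 → ¢46 + ¢12 + ¢4 = ¢62.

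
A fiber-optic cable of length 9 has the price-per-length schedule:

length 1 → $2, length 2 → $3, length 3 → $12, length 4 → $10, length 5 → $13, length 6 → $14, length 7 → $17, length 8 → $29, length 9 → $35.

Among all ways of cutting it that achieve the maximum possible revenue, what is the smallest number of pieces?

Let r[k] be the best obtainable value from length k. For each k, try every first piece i and keep the best of price[i] + r[k−i].
r[1] = 2
r[2] = 4  (first piece 1, then r[1]=2)
r[3] = 12
r[4] = 14  (first piece 1, then r[3]=12)
r[5] = 16  (first piece 1, then r[4]=14)
r[6] = 24  (first piece 3, then r[3]=12)
r[7] = 26  (first piece 1, then r[6]=24)
r[8] = 29
r[9] = 36  (first piece 3, then r[6]=24)
Maximum revenue is $36.
Now minimize piece count subject to staying optimal: for each k, pieces[k] = 1 + min over i with p[i]+r[k−i]=r[k] of pieces[k−i].
pieces[6] = 2
pieces[7] = 3
pieces[8] = 1
pieces[9] = 3

3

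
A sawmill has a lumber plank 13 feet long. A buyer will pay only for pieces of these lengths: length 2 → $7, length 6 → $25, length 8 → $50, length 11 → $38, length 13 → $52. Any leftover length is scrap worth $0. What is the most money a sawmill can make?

Build f[k] bottom-up: f[k] = max over allowed piece i of (p[i] + f[k−i]).
f[1] = 0
f[2] = 7
f[3] = 7
f[4] = 14  (first piece 2, then f[2]=7)
f[5] = 14
f[6] = max(7+14, 25+0) = 25
f[7] = max(7+14, 25+0) = 25
f[8] = max(7+25, 25+7, 50+0) = 50
f[9] = max(7+25, 25+7, 50+0) = 50
f[10] = max(7+50, 25+14, 50+7) = 57
f[11] = max(7+50, 25+14, 50+7, 38+0) = 57
f[12] = max(7+57, 25+25, 50+14, 38+0) = 64
f[13] = max(7+57, 25+25, 50+14, 38+7, 52+0) = 64
One optimal cutting: pieces 8 + 2 + 2 with 1 foot of scrap → $64.

64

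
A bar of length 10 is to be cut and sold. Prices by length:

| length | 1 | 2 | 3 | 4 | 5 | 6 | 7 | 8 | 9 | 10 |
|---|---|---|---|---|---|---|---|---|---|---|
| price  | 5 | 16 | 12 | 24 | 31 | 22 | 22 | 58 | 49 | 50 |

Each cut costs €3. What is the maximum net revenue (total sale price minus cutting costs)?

71

Consider every possible first cut. net[k] is the best of p[i]+net[k−i] over all sellable i≤k, charging 3 whenever i<k.
net[1] = 5
net[2] = max(5+5-3, 16+0) = 16
net[3] = max(5+16-3, 16+5-3, 12+0) = 18
net[4] = max(5+18-3, 16+16-3, 12+5-3, 24+0) = 29
net[5] = max(5+29-3, 16+18-3, 12+16-3, 24+5-3, 31+0) = 31
net[6] = max(5+31-3, 16+29-3, 12+18-3, 24+16-3, 31+5-3, 22+0) = 42
net[7] = max(5+42-3, 16+31-3, 12+29-3, …, 22+5-3, 22+0) = 44
net[8] = max(5+44-3, 16+42-3, 12+31-3, …, 22+5-3, 58+0) = 58
net[9] = max(5+58-3, 16+44-3, 12+42-3, …, 58+5-3, 49+0) = 60
net[10] = max(5+60-3, 16+58-3, 12+44-3, …, 49+5-3, 50+0) = 71
One optimal plan: pieces 8 + 2 (1 cut) → €74 − €3 = €71.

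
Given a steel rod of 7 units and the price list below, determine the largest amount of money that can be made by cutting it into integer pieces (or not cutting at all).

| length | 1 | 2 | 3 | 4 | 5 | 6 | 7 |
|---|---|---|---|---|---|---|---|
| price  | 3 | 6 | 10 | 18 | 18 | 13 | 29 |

29

Consider every possible first cut. R[k] is the best of p[i]+R[k−i] over all sellable i≤k.
R[1] = 3
R[2] = 6  (first piece 1, then R[1]=3)
R[3] = 10
R[4] = 18
R[5] = 21  (first piece 1, then R[4]=18)
R[6] = 24  (first piece 1, then R[5]=21)
R[7] = 29
Best is to sell the whole 7-unit piece uncut for $29.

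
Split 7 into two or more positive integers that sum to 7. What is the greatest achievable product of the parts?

Fill f[k] for k=2..7: at each k try every first piece i and multiply by the better of (k−i) uncut or f[k−i].
f[2] = 1×max(1,0) = 1×1 = 1
f[3] = max(1×2, 2×1) = 2
f[4] = max(1×3, 2×2, 3×1) = 4
f[5] = max(1×4, 2×3, 3×2, 4×1) = 6
f[6] = max(1×6, 2×4, 3×3, 4×2, 5×1) = 9
f[7] = max(1×9, 2×6, 3×4, 4×3, 5×2, 6×1) = 12
One optimal split: 3 + 2 + 2; product 3×2×2 = 12.

12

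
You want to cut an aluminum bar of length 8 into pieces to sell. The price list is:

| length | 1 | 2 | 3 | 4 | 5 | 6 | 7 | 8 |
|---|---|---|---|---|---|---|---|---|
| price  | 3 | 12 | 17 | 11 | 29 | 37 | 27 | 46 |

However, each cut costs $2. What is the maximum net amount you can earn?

47

Consider every possible first cut. v[k] is the best of p[i]+v[k−i] over all sellable i≤k, charging 2 whenever i<k.
v[1] = 3
v[2] = 12
v[3] = 17
v[4] = 22  (first piece 2, then v[2]=12)
v[5] = 29
v[6] = 37
v[7] = 39  (first piece 2, then v[5]=29)
v[8] = 47  (first piece 2, then v[6]=37)
One optimal plan: pieces 6 + 2 (1 cut) → $49 − $2 = $47.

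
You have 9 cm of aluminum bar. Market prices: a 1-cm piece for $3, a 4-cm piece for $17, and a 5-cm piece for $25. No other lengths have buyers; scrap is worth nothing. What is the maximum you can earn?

42

Build best[k] bottom-up: best[k] = max over allowed piece i of (p[i] + best[k−i]).
best[1] = 3
best[2] = 6  (first piece 1, then best[1]=3)
best[3] = 9  (first piece 1, then best[2]=6)
best[4] = max(3+9, 17+0) = 17
best[5] = max(3+17, 17+3, 25+0) = 25
best[6] = max(3+25, 17+6, 25+3) = 28
best[7] = max(3+28, 17+9, 25+6) = 31
best[8] = max(3+31, 17+17, 25+9) = 34
best[9] = max(3+34, 17+25, 25+17) = 42
One optimal cutting: 5 + 4 → $42.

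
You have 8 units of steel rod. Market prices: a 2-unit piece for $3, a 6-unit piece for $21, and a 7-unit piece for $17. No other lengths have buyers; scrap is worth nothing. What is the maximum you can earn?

24

Build r[k] bottom-up: r[k] = max over allowed piece i of (p[i] + r[k−i]).
r[1] = 0
r[2] = 3
r[3] = 3
r[4] = 6  (first piece 2, then r[2]=3)
r[5] = 6
r[6] = 21
r[7] = 21
r[8] = 24  (first piece 2, then r[6]=21)
One optimal cutting: 6 + 2 → $24.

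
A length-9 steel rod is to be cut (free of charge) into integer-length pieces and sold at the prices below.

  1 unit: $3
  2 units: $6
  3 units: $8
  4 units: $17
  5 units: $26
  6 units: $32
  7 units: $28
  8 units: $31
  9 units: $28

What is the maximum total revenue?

Build R[k] bottom-up: R[k] = max over allowed piece i of (p[i] + R[k−i]).
R[1] = 3
R[2] = max(3+3, 6+0) = 6
R[3] = max(3+6, 6+3, 8+0) = 9
R[4] = max(3+9, 6+6, 8+3, 17+0) = 17
R[5] = max(3+17, 6+9, 8+6, 17+3, 26+0) = 26
R[6] = max(3+26, 6+17, 8+9, 17+6, 26+3, 32+0) = 32
R[7] = max(3+32, 6+26, 8+17, …, 32+3, 28+0) = 35
R[8] = max(3+35, 6+32, 8+26, …, 28+3, 31+0) = 38
R[9] = max(3+38, 6+35, 8+32, …, 31+3, 28+0) = 43
One optimal cutting: 5 + 4 → $26 + $17 = $43.

43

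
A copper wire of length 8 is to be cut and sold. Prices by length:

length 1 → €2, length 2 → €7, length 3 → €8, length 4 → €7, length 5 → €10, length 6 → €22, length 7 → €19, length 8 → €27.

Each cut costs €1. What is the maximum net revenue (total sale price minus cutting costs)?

28

Consider every possible first cut. net[k] is the best of p[i]+net[k−i] over all sellable i≤k, charging 1 whenever i<k.
net[1] = 2
net[2] = 7
net[3] = 8  (first piece 1, then net[2]=7)
net[4] = 13  (first piece 2, then net[2]=7)
net[5] = 14  (first piece 1, then net[4]=13)
net[6] = 22
net[7] = 23  (first piece 1, then net[6]=22)
net[8] = 28  (first piece 2, then net[6]=22)
One optimal plan: pieces 6 + 2 (1 cut) → €29 − €1 = €28.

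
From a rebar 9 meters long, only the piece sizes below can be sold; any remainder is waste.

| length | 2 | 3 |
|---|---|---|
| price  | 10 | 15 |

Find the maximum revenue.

Let f[k] be the best obtainable value from length k. For each k, try every first piece i and keep the best of price[i] + f[k−i].
f[1] = 0
f[2] = 10
f[3] = 15
f[4] = 20  (first piece 2, then f[2]=10)
f[5] = 25  (first piece 2, then f[3]=15)
f[6] = 30  (first piece 2, then f[4]=20)
f[7] = 35  (first piece 2, then f[5]=25)
f[8] = 40  (first piece 2, then f[6]=30)
f[9] = 45  (first piece 2, then f[7]=35)
One optimal cutting: 3 + 2 + 2 + 2 → ₹45.

45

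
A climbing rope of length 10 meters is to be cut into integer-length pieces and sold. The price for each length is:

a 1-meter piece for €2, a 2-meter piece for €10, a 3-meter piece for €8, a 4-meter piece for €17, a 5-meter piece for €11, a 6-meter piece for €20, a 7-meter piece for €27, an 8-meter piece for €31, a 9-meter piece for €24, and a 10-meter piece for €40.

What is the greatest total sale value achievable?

50

Build R[k] bottom-up: R[k] = max over allowed piece i of (p[i] + R[k−i]).
R[1] = 2
R[2] = max(2+2, 10+0) = 10
R[3] = max(2+10, 10+2, 8+0) = 12
R[4] = max(2+12, 10+10, 8+2, 17+0) = 20
R[5] = max(2+20, 10+12, 8+10, 17+2, 11+0) = 22
R[6] = max(2+22, 10+20, 8+12, 17+10, 11+2, 20+0) = 30
R[7] = max(2+30, 10+22, 8+20, …, 20+2, 27+0) = 32
R[8] = max(2+32, 10+30, 8+22, …, 27+2, 31+0) = 40
R[9] = max(2+40, 10+32, 8+30, …, 31+2, 24+0) = 42
R[10] = max(2+42, 10+40, 8+32, …, 24+2, 40+0) = 50
One optimal cutting: 2 + 2 + 2 + 2 + 2 → €10 + €10 + €10 + €10 + €10 = €50.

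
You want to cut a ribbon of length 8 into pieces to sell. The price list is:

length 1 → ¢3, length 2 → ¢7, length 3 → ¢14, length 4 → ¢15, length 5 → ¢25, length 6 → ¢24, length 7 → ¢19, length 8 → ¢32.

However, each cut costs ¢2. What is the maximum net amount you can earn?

37

Let v[k] be the best obtainable value from length k. For each k, try every first piece i and keep the best of price[i] + v[k−i] minus the 2 cut fee when i<k.
v[1] = 3
v[2] = 7
v[3] = 14
v[4] = 15  (first piece 1, then v[3]=14)
v[5] = 25
v[6] = 26  (first piece 1, then v[5]=25)
v[7] = 30  (first piece 2, then v[5]=25)
v[8] = 37  (first piece 3, then v[5]=25)
One optimal plan: pieces 5 + 3 (1 cut) → ¢39 − ¢2 = ¢37.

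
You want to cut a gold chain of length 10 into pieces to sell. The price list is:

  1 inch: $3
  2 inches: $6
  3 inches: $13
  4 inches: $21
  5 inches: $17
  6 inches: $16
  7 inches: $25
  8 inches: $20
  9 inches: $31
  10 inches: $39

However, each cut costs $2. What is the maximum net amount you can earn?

Let net[k] be the best obtainable value from length k. For each k, try every first piece i and keep the best of price[i] + net[k−i] minus the 2 cut fee when i<k.
net[1] = 3
net[2] = max(3+3-2, 6+0) = 6
net[3] = max(3+6-2, 6+3-2, 13+0) = 13
net[4] = max(3+13-2, 6+6-2, 13+3-2, 21+0) = 21
net[5] = max(3+21-2, 6+13-2, 13+6-2, 21+3-2, 17+0) = 22
net[6] = max(3+22-2, 6+21-2, 13+13-2, 21+6-2, 17+3-2, 16+0) = 25
net[7] = max(3+25-2, 6+22-2, 13+21-2, …, 16+3-2, 25+0) = 32
net[8] = max(3+32-2, 6+25-2, 13+22-2, …, 25+3-2, 20+0) = 40
net[9] = max(3+40-2, 6+32-2, 13+25-2, …, 20+3-2, 31+0) = 41
net[10] = max(3+41-2, 6+40-2, 13+32-2, …, 31+3-2, 39+0) = 44
One optimal plan: pieces 4 + 4 + 2 (2 cuts) → $48 − $4 = $44.

44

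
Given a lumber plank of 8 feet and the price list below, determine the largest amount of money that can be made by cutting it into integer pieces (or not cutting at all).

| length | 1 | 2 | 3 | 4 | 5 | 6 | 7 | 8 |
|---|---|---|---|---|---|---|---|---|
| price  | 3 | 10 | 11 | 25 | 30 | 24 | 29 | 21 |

50

Consider every possible first cut. r[k] is the best of p[i]+r[k−i] over all sellable i≤k.
r[1] = 3
r[2] = max(3+3, 10+0) = 10
r[3] = max(3+10, 10+3, 11+0) = 13
r[4] = max(3+13, 10+10, 11+3, 25+0) = 25
r[5] = max(3+25, 10+13, 11+10, 25+3, 30+0) = 30
r[6] = max(3+30, 10+25, 11+13, 25+10, 30+3, 24+0) = 35
r[7] = max(3+35, 10+30, 11+25, …, 24+3, 29+0) = 40
r[8] = max(3+40, 10+35, 11+30, …, 29+3, 21+0) = 50
One optimal cutting: 4 + 4 → $25 + $25 = $50.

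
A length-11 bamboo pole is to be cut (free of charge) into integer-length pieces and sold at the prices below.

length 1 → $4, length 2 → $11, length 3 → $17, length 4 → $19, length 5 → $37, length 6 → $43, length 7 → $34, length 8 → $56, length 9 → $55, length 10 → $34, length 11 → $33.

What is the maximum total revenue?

80

Let R[k] be the best obtainable value from length k. For each k, try every first piece i and keep the best of price[i] + R[k−i].
R[1] = 4
R[2] = max(4+4, 11+0) = 11
R[3] = max(4+11, 11+4, 17+0) = 17
R[4] = max(4+17, 11+11, 17+4, 19+0) = 22
R[5] = max(4+22, 11+17, 17+11, 19+4, 37+0) = 37
R[6] = max(4+37, 11+22, 17+17, 19+11, 37+4, 43+0) = 43
R[7] = max(4+43, 11+37, 17+22, …, 43+4, 34+0) = 48
R[8] = max(4+48, 11+43, 17+37, …, 34+4, 56+0) = 56
R[9] = max(4+56, 11+48, 17+43, …, 56+4, 55+0) = 60
R[10] = max(4+60, 11+56, 17+48, …, 55+4, 34+0) = 74
R[11] = max(4+74, 11+60, 17+56, …, 34+4, 33+0) = 80
One optimal cutting: 6 + 5 → $43 + $37 = $80.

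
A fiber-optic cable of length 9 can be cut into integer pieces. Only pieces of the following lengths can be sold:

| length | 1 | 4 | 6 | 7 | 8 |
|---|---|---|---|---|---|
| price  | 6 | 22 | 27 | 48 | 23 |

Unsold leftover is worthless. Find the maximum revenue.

60

Consider every possible first cut. best[k] is the best of p[i]+best[k−i] over all sellable i≤k.
best[1] = 6
best[2] = 12  (first piece 1, then best[1]=6)
best[3] = 18  (first piece 1, then best[2]=12)
best[4] = max(6+18, 22+0) = 24
best[5] = max(6+24, 22+6) = 30
best[6] = max(6+30, 22+12, 27+0) = 36
best[7] = max(6+36, 22+18, 27+6, 48+0) = 48
best[8] = max(6+48, 22+24, 27+12, 48+6, 23+0) = 54
best[9] = max(6+54, 22+30, 27+18, 48+12, 23+6) = 60
One optimal cutting: 7 + 1 + 1 → $60.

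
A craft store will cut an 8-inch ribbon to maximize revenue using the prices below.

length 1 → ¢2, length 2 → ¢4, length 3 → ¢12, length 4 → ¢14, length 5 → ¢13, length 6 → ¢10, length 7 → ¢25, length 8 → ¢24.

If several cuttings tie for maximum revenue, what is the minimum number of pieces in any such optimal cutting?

2

Let r[k] be the best obtainable value from length k. For each k, try every first piece i and keep the best of price[i] + r[k−i].
r[1] = 2
r[2] = 4  (first piece 1, then r[1]=2)
r[3] = 12
r[4] = 14  (first piece 1, then r[3]=12)
r[5] = 16  (first piece 1, then r[4]=14)
r[6] = 24  (first piece 3, then r[3]=12)
r[7] = 26  (first piece 1, then r[6]=24)
r[8] = 28  (first piece 1, then r[7]=26)
Maximum revenue is ¢28.
Now minimize piece count subject to staying optimal: for each k, pieces[k] = 1 + min over i with p[i]+r[k−i]=r[k] of pieces[k−i].
pieces[5] = 2
pieces[6] = 2
pieces[7] = 2
pieces[8] = 2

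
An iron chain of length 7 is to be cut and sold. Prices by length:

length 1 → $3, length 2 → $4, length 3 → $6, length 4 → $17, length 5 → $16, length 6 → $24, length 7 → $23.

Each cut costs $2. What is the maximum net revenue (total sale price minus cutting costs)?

25

Consider every possible first cut. r[k] is the best of p[i]+r[k−i] over all sellable i≤k, charging 2 whenever i<k.
r[1] = 3
r[2] = 4  (first piece 1, then r[1]=3)
r[3] = 6
r[4] = 17
r[5] = 18  (first piece 1, then r[4]=17)
r[6] = 24
r[7] = 25  (first piece 1, then r[6]=24)
One optimal plan: pieces 6 + 1 (1 cut) → $27 − $2 = $25.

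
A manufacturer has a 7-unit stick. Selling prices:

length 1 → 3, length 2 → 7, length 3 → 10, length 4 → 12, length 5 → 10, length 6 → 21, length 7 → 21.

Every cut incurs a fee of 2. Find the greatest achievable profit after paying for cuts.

Build v[k] bottom-up: v[k] = max over allowed piece i of (p[i] + v[k−i]) − 2 per cut.
v[1] = 3
v[2] = 7
v[3] = 10
v[4] = 12  (first piece 2, then v[2]=7)
v[5] = 15  (first piece 2, then v[3]=10)
v[6] = 21
v[7] = 22  (first piece 1, then v[6]=21)
One optimal plan: pieces 6 + 1 (1 cut) → 24 − 2 = 22.

22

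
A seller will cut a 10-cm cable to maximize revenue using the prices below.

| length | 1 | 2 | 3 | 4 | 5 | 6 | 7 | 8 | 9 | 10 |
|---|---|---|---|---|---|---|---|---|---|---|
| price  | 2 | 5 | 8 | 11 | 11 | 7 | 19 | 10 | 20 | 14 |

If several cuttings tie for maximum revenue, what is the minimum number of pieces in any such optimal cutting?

2

Build r[k] bottom-up: r[k] = max over allowed piece i of (p[i] + r[k−i]).
r[1] = 2
r[2] = max(2+2, 5+0) = 5
r[3] = max(2+5, 5+2, 8+0) = 8
r[4] = max(2+8, 5+5, 8+2, 11+0) = 11
r[5] = max(2+11, 5+8, 8+5, 11+2, 11+0) = 13
r[6] = max(2+13, 5+11, 8+8, 11+5, 11+2, 7+0) = 16
r[7] = max(2+16, 5+13, 8+11, …, 7+2, 19+0) = 19
r[8] = max(2+19, 5+16, 8+13, …, 19+2, 10+0) = 22
r[9] = max(2+22, 5+19, 8+16, …, 10+2, 20+0) = 24
r[10] = max(2+24, 5+22, 8+19, …, 20+2, 14+0) = 27
Maximum revenue is €27.
Now minimize piece count subject to staying optimal: for each k, pieces[k] = 1 + min over i with p[i]+r[k−i]=r[k] of pieces[k−i].
pieces[7] = 1
pieces[8] = 2
pieces[9] = 2
pieces[10] = 2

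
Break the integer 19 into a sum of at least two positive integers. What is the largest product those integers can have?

972

Define g[k] = max over 1≤i<k of i · max(k−i, g[k−i]); the inner max lets the remainder stay uncut if that's better.
g[2] = 1·max(1,0) = 1·1 = 1
g[3] = 1·max(2,1) = 1·2 = 2
g[4] = 2·max(2,1) = 2·2 = 4
g[5] = 2·max(3,2) = 2·3 = 6
g[6] = 3·max(3,2) = 3·3 = 9
g[7] = 2·max(5,6) = 2·6 = 12
g[8] = 2·max(6,9) = 2·9 = 18
g[9] = 3·max(6,9) = 3·9 = 27
g[10] = 2·max(8,18) = 2·18 = 36
g[11] = 2·max(9,27) = 2·27 = 54
g[12] = 3·max(9,27) = 3·27 = 81
g[13] = 2·max(11,54) = 2·54 = 108
g[14] = 2·max(12,81) = 2·81 = 162
g[15] = 3·max(12,81) = 3·81 = 243
g[16] = 2·max(14,162) = 2·162 = 324
g[17] = 2·max(15,243) = 2·243 = 486
g[18] = 3·max(15,243) = 3·243 = 729
g[19] = 2·max(17,486) = 2·486 = 972
One optimal split: 3 + 3 + 3 + 3 + 3 + 2 + 2; product 3·3·3·3·3·2·2 = 972.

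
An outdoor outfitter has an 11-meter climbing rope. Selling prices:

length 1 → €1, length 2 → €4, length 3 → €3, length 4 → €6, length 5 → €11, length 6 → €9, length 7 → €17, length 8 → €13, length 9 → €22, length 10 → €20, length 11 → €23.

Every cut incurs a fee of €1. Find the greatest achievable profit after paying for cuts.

Consider every possible first cut. v[k] is the best of p[i]+v[k−i] over all sellable i≤k, charging 1 whenever i<k.
v[1] = 1
v[2] = max(1+1-1, 4+0) = 4
v[3] = max(1+4-1, 4+1-1, 3+0) = 4
v[4] = max(1+4-1, 4+4-1, 3+1-1, 6+0) = 7
v[5] = max(1+7-1, 4+4-1, 3+4-1, 6+1-1, 11+0) = 11
v[6] = max(1+11-1, 4+7-1, 3+4-1, 6+4-1, 11+1-1, 9+0) = 11
v[7] = max(1+11-1, 4+11-1, 3+7-1, …, 9+1-1, 17+0) = 17
v[8] = max(1+17-1, 4+11-1, 3+11-1, …, 17+1-1, 13+0) = 17
v[9] = max(1+17-1, 4+17-1, 3+11-1, …, 13+1-1, 22+0) = 22
v[10] = max(1+22-1, 4+17-1, 3+17-1, …, 22+1-1, 20+0) = 22
v[11] = max(1+22-1, 4+22-1, 3+17-1, …, 20+1-1, 23+0) = 25
One optimal plan: pieces 9 + 2 (1 cut) → €26 − €1 = €25.

25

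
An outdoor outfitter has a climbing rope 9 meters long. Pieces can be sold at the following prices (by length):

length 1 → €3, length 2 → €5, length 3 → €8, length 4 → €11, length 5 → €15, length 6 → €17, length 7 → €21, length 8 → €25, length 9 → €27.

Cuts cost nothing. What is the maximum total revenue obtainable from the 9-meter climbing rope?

Let best[k] be the best obtainable value from length k. For each k, try every first piece i and keep the best of price[i] + best[k−i].
best[1] = 3
best[2] = 6  (first piece 1, then best[1]=3)
best[3] = 9  (first piece 1, then best[2]=6)
best[4] = 12  (first piece 1, then best[3]=9)
best[5] = 15  (first piece 1, then best[4]=12)
best[6] = 18  (first piece 1, then best[5]=15)
best[7] = 21  (first piece 1, then best[6]=18)
best[8] = 25
best[9] = 28  (first piece 1, then best[8]=25)
One optimal cutting: 8 + 1 → €25 + €3 = €28.

28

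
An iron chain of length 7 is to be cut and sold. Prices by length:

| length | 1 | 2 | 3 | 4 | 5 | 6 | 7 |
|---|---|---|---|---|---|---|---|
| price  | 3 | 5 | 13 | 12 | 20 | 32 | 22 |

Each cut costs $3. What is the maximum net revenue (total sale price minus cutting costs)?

32

Consider every possible first cut. r[k] is the best of p[i]+r[k−i] over all sellable i≤k, charging 3 whenever i<k.
r[1] = 3
r[2] = 5
r[3] = 13
r[4] = 13  (first piece 1, then r[3]=13)
r[5] = 20
r[6] = 32
r[7] = 32  (first piece 1, then r[6]=32)
One optimal plan: pieces 6 + 1 (1 cut) → $35 − $3 = $32.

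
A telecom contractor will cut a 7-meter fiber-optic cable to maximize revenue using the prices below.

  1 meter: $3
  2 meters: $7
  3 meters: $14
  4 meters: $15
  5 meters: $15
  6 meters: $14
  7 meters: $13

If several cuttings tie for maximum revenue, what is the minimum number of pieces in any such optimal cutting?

Build r[k] bottom-up: r[k] = max over allowed piece i of (p[i] + r[k−i]).
r[1] = 3
r[2] = 7
r[3] = 14
r[4] = 17  (first piece 1, then r[3]=14)
r[5] = 21  (first piece 2, then r[3]=14)
r[6] = 28  (first piece 3, then r[3]=14)
r[7] = 31  (first piece 1, then r[6]=28)
Maximum revenue is $31.
Now minimize piece count subject to staying optimal: for each k, pieces[k] = 1 + min over i with p[i]+r[k−i]=r[k] of pieces[k−i].
pieces[4] = 2
pieces[5] = 2
pieces[6] = 2
pieces[7] = 3

3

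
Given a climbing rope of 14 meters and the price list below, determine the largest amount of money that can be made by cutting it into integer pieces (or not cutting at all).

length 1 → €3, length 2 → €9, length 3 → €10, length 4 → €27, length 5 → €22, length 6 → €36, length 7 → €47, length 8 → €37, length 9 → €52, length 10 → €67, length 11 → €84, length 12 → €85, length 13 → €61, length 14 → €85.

96

Let r[k] be the best obtainable value from length k. For each k, try every first piece i and keep the best of price[i] + r[k−i].
r[1] = 3
r[2] = 9
r[3] = 12  (first piece 1, then r[2]=9)
r[4] = 27
r[5] = 30  (first piece 1, then r[4]=27)
r[6] = 36  (first piece 2, then r[4]=27)
r[7] = 47
r[8] = 54  (first piece 4, then r[4]=27)
r[9] = 57  (first piece 1, then r[8]=54)
r[10] = 67
r[11] = 84
r[12] = 87  (first piece 1, then r[11]=84)
r[13] = 93  (first piece 2, then r[11]=84)
r[14] = 96  (first piece 1, then r[13]=93)
One optimal cutting: 11 + 2 + 1 → €84 + €9 + €3 = €96.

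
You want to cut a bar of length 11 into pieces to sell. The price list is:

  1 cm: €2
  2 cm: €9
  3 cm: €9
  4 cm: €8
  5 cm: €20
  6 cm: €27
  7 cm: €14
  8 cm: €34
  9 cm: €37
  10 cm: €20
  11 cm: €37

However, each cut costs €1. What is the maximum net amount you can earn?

46

Consider every possible first cut. r[k] is the best of p[i]+r[k−i] over all sellable i≤k, charging 1 whenever i<k.
r[1] = 2
r[2] = 9
r[3] = 10  (first piece 1, then r[2]=9)
r[4] = 17  (first piece 2, then r[2]=9)
r[5] = 20
r[6] = 27
r[7] = 28  (first piece 1, then r[6]=27)
r[8] = 35  (first piece 2, then r[6]=27)
r[9] = 37
r[10] = 43  (first piece 2, then r[8]=35)
r[11] = 46  (first piece 5, then r[6]=27)
One optimal plan: pieces 6 + 5 (1 cut) → €47 − €1 = €46.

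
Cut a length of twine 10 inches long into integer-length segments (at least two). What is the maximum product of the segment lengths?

Define P[k] = max over 1≤i<k of i · max(k−i, P[k−i]); the inner max lets the remainder stay uncut if that's better.
P[2] = 1*max(1,0) = 1*1 = 1
P[3] = max(1*2, 2*1) = 2
P[4] = max(1*3, 2*2, 3*1) = 4
P[5] = max(1*4, 2*3, 3*2, 4*1) = 6
P[6] = max(1*6, 2*4, 3*3, 4*2, 5*1) = 9
P[7] = max(1*9, 2*6, 3*4, 4*3, 5*2, 6*1) = 12
P[8] = max(1*12, 2*9, 3*6, …, 6*2, 7*1) = 18
P[9] = max(1*18, 2*12, 3*9, …, 7*2, 8*1) = 27
P[10] = max(1*27, 2*18, 3*12, …, 8*2, 9*1) = 36
One optimal split: 3 + 3 + 2 + 2; product 3*3*2*2 = 36.

36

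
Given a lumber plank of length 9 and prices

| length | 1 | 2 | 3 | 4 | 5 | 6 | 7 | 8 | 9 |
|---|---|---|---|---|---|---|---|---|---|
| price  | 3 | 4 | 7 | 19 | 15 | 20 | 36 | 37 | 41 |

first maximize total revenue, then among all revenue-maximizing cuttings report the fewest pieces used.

3

Consider every possible first cut. r[k] is the best of p[i]+r[k−i] over all sellable i≤k.
r[1] = 3
r[2] = 6  (first piece 1, then r[1]=3)
r[3] = 9  (first piece 1, then r[2]=6)
r[4] = 19
r[5] = 22  (first piece 1, then r[4]=19)
r[6] = 25  (first piece 1, then r[5]=22)
r[7] = 36
r[8] = 39  (first piece 1, then r[7]=36)
r[9] = 42  (first piece 1, then r[8]=39)
Maximum revenue is $42.
Now minimize piece count subject to staying optimal: for each k, pieces[k] = 1 + min over i with p[i]+r[k−i]=r[k] of pieces[k−i].
pieces[6] = 3
pieces[7] = 1
pieces[8] = 2
pieces[9] = 3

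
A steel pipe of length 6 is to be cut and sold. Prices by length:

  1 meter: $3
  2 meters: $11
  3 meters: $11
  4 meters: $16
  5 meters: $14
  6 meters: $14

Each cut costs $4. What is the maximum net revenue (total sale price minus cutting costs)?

Build net[k] bottom-up: net[k] = max over allowed piece i of (p[i] + net[k−i]) − 4 per cut.
net[1] = 3
net[2] = 11
net[3] = 11
net[4] = 18  (first piece 2, then net[2]=11)
net[5] = 18  (first piece 2, then net[3]=11)
net[6] = 25  (first piece 2, then net[4]=18)
One optimal plan: pieces 2 + 2 + 2 (2 cuts) → $33 − $8 = $25.

25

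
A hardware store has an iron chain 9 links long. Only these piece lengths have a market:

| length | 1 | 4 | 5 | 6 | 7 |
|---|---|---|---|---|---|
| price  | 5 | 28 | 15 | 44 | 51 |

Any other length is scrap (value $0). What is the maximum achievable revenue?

Consider every possible first cut. r[k] is the best of p[i]+r[k−i] over all sellable i≤k.
r[1] = 5
r[2] = 10  (first piece 1, then r[1]=5)
r[3] = 15  (first piece 1, then r[2]=10)
r[4] = max(5+15, 28+0) = 28
r[5] = max(5+28, 28+5, 15+0) = 33
r[6] = max(5+33, 28+10, 15+5, 44+0) = 44
r[7] = max(5+44, 28+15, 15+10, 44+5, 51+0) = 51
r[8] = max(5+51, 28+28, 15+15, 44+10, 51+5) = 56
r[9] = max(5+56, 28+33, 15+28, 44+15, 51+10) = 61
One optimal cutting: 7 + 1 + 1 → $61.

61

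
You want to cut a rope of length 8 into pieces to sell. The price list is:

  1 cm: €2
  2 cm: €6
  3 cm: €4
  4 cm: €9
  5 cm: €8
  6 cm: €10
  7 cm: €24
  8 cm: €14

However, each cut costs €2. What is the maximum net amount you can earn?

24

Consider every possible first cut. v[k] is the best of p[i]+v[k−i] over all sellable i≤k, charging 2 whenever i<k.
v[1] = 2
v[2] = 6
v[3] = 6  (first piece 1, then v[2]=6)
v[4] = 10  (first piece 2, then v[2]=6)
v[5] = 10  (first piece 1, then v[4]=10)
v[6] = 14  (first piece 2, then v[4]=10)
v[7] = 24
v[8] = 24  (first piece 1, then v[7]=24)
One optimal plan: pieces 7 + 1 (1 cut) → €26 − €2 = €24.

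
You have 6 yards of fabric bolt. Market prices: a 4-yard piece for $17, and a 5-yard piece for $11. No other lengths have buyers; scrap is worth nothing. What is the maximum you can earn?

17

Consider every possible first cut. r[k] is the best of p[i]+r[k−i] over all sellable i≤k.
r[1] = 0
r[2] = 0
r[3] = 0
r[4] = 17
r[5] = max(17+0, 11+0) = 17
r[6] = max(17+0, 11+0) = 17
One optimal cutting: pieces 4 with 2 yards of scrap → $17.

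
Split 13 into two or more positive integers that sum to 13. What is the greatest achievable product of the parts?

Fill f[k] for k=2..13: at each k try every first piece i and multiply by the better of (k−i) uncut or f[k−i].
f[2] = 1·max(1,0) = 1·1 = 1
f[3] = max(1·2, 2·1) = 2
f[4] = max(1·3, 2·2, 3·1) = 4
f[5] = max(1·4, 2·3, 3·2, 4·1) = 6
f[6] = max(1·6, 2·4, 3·3, 4·2, 5·1) = 9
f[7] = max(1·9, 2·6, 3·4, 4·3, 5·2, 6·1) = 12
f[8] = max(1·12, 2·9, 3·6, …, 6·2, 7·1) = 18
f[9] = max(1·18, 2·12, 3·9, …, 7·2, 8·1) = 27
f[10] = max(1·27, 2·18, 3·12, …, 8·2, 9·1) = 36
f[11] = max(1·36, 2·27, 3·18, …, 9·2, 10·1) = 54
f[12] = max(1·54, 2·36, 3·27, …, 10·2, 11·1) = 81
f[13] = max(1·81, 2·54, 3·36, …, 11·2, 12·1) = 108
One optimal split: 3 + 3 + 3 + 2 + 2; product 3·3·3·2·2 = 108.

108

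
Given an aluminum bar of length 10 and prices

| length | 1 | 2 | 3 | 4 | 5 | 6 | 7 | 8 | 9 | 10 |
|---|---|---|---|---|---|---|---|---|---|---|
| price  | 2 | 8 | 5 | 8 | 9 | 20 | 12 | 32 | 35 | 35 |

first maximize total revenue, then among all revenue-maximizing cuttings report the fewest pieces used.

Consider every possible first cut. r[k] is the best of p[i]+r[k−i] over all sellable i≤k.
r[1] = 2
r[2] = max(2+2, 8+0) = 8
r[3] = max(2+8, 8+2, 5+0) = 10
r[4] = max(2+10, 8+8, 5+2, 8+0) = 16
r[5] = max(2+16, 8+10, 5+8, 8+2, 9+0) = 18
r[6] = max(2+18, 8+16, 5+10, 8+8, 9+2, 20+0) = 24
r[7] = max(2+24, 8+18, 5+16, …, 20+2, 12+0) = 26
r[8] = max(2+26, 8+24, 5+18, …, 12+2, 32+0) = 32
r[9] = max(2+32, 8+26, 5+24, …, 32+2, 35+0) = 35
r[10] = max(2+35, 8+32, 5+26, …, 35+2, 35+0) = 40
Maximum revenue is $40.
Now minimize piece count subject to staying optimal: for each k, pieces[k] = 1 + min over i with p[i]+r[k−i]=r[k] of pieces[k−i].
pieces[7] = 4
pieces[8] = 1
pieces[9] = 1
pieces[10] = 2

2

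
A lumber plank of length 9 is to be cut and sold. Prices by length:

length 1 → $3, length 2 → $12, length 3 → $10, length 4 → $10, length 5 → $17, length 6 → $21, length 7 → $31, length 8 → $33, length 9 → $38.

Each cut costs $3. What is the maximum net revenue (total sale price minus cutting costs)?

40

Consider every possible first cut. net[k] is the best of p[i]+net[k−i] over all sellable i≤k, charging 3 whenever i<k.
net[1] = 3
net[2] = max(3+3-3, 12+0) = 12
net[3] = max(3+12-3, 12+3-3, 10+0) = 12
net[4] = max(3+12-3, 12+12-3, 10+3-3, 10+0) = 21
net[5] = max(3+21-3, 12+12-3, 10+12-3, 10+3-3, 17+0) = 21
net[6] = max(3+21-3, 12+21-3, 10+12-3, 10+12-3, 17+3-3, 21+0) = 30
net[7] = max(3+30-3, 12+21-3, 10+21-3, …, 21+3-3, 31+0) = 31
net[8] = max(3+31-3, 12+30-3, 10+21-3, …, 31+3-3, 33+0) = 39
net[9] = max(3+39-3, 12+31-3, 10+30-3, …, 33+3-3, 38+0) = 40
One optimal plan: pieces 7 + 2 (1 cut) → $43 − $3 = $40.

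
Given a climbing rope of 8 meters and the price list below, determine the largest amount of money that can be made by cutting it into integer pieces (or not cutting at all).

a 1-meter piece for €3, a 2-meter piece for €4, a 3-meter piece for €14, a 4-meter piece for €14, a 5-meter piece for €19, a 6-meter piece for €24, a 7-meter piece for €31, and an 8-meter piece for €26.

34

Build best[k] bottom-up: best[k] = max over allowed piece i of (p[i] + best[k−i]).
best[1] = 3
best[2] = max(3+3, 4+0) = 6
best[3] = max(3+6, 4+3, 14+0) = 14
best[4] = max(3+14, 4+6, 14+3, 14+0) = 17
best[5] = max(3+17, 4+14, 14+6, 14+3, 19+0) = 20
best[6] = max(3+20, 4+17, 14+14, 14+6, 19+3, 24+0) = 28
best[7] = max(3+28, 4+20, 14+17, …, 24+3, 31+0) = 31
best[8] = max(3+31, 4+28, 14+20, …, 31+3, 26+0) = 34
One optimal cutting: 3 + 3 + 1 + 1 → €14 + €14 + €3 + €3 = €34.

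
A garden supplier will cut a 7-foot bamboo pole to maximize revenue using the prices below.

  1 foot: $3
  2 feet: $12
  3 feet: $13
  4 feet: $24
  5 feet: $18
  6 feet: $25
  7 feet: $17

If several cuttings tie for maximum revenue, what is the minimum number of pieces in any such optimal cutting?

3

Consider every possible first cut. r[k] is the best of p[i]+r[k−i] over all sellable i≤k.
r[1] = 3
r[2] = max(3+3, 12+0) = 12
r[3] = max(3+12, 12+3, 13+0) = 15
r[4] = max(3+15, 12+12, 13+3, 24+0) = 24
r[5] = max(3+24, 12+15, 13+12, 24+3, 18+0) = 27
r[6] = max(3+27, 12+24, 13+15, 24+12, 18+3, 25+0) = 36
r[7] = max(3+36, 12+27, 13+24, …, 25+3, 17+0) = 39
Maximum revenue is $39.
Now minimize piece count subject to staying optimal: for each k, pieces[k] = 1 + min over i with p[i]+r[k−i]=r[k] of pieces[k−i].
pieces[4] = 1
pieces[5] = 2
pieces[6] = 2
pieces[7] = 3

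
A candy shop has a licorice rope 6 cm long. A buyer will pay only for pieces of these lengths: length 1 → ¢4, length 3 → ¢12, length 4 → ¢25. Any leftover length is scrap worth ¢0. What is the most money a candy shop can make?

Consider every possible first cut. f[k] is the best of p[i]+f[k−i] over all sellable i≤k.
f[1] = 4
f[2] = 8  (first piece 1, then f[1]=4)
f[3] = max(4+8, 12+0) = 12
f[4] = max(4+12, 12+4, 25+0) = 25
f[5] = max(4+25, 12+8, 25+4) = 29
f[6] = max(4+29, 12+12, 25+8) = 33
One optimal cutting: 4 + 1 + 1 → ¢33.

33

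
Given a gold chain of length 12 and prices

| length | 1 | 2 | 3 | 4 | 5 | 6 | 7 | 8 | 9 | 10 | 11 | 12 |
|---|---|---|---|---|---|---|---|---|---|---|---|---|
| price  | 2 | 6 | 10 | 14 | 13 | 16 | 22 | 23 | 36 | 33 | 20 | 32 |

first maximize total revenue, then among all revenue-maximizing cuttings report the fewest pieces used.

2

Consider every possible first cut. r[k] is the best of p[i]+r[k−i] over all sellable i≤k.
r[1] = 2
r[2] = 6
r[3] = 10
r[4] = 14
r[5] = 16  (first piece 1, then r[4]=14)
r[6] = 20  (first piece 2, then r[4]=14)
r[7] = 24  (first piece 3, then r[4]=14)
r[8] = 28  (first piece 4, then r[4]=14)
r[9] = 36
r[10] = 38  (first piece 1, then r[9]=36)
r[11] = 42  (first piece 2, then r[9]=36)
r[12] = 46  (first piece 3, then r[9]=36)
Maximum revenue is $46.
Now minimize piece count subject to staying optimal: for each k, pieces[k] = 1 + min over i with p[i]+r[k−i]=r[k] of pieces[k−i].
pieces[9] = 1
pieces[10] = 2
pieces[11] = 2
pieces[12] = 2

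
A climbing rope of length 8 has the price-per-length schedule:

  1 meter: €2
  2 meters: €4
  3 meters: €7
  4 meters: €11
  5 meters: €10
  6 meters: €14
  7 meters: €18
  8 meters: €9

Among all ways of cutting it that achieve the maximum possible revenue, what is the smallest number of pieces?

Consider every possible first cut. r[k] is the best of p[i]+r[k−i] over all sellable i≤k.
r[1] = 2
r[2] = 4  (first piece 1, then r[1]=2)
r[3] = 7
r[4] = 11
r[5] = 13  (first piece 1, then r[4]=11)
r[6] = 15  (first piece 1, then r[5]=13)
r[7] = 18  (first piece 3, then r[4]=11)
r[8] = 22  (first piece 4, then r[4]=11)
Maximum revenue is €22.
Now minimize piece count subject to staying optimal: for each k, pieces[k] = 1 + min over i with p[i]+r[k−i]=r[k] of pieces[k−i].
pieces[5] = 2
pieces[6] = 2
pieces[7] = 1
pieces[8] = 2

2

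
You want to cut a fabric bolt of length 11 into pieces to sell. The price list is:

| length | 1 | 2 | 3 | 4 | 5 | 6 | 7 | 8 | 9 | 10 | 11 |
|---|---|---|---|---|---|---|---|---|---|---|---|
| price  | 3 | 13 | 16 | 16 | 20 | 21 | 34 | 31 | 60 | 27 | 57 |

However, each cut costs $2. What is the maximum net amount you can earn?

71

Consider every possible first cut. net[k] is the best of p[i]+net[k−i] over all sellable i≤k, charging 2 whenever i<k.
net[1] = 3
net[2] = 13
net[3] = 16
net[4] = 24  (first piece 2, then net[2]=13)
net[5] = 27  (first piece 2, then net[3]=16)
net[6] = 35  (first piece 2, then net[4]=24)
net[7] = 38  (first piece 2, then net[5]=27)
net[8] = 46  (first piece 2, then net[6]=35)
net[9] = 60
net[10] = 61  (first piece 1, then net[9]=60)
net[11] = 71  (first piece 2, then net[9]=60)
One optimal plan: pieces 9 + 2 (1 cut) → $73 − $2 = $71.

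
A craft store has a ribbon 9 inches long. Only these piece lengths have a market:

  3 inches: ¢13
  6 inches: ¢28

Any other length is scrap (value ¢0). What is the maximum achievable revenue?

Consider every possible first cut. f[k] is the best of p[i]+f[k−i] over all sellable i≤k.
f[1] = 0
f[2] = 0
f[3] = 13
f[4] = 13
f[5] = 13
f[6] = 28
f[7] = 28
f[8] = 28
f[9] = 41  (first piece 3, then f[6]=28)
One optimal cutting: 6 + 3 → ¢41.

41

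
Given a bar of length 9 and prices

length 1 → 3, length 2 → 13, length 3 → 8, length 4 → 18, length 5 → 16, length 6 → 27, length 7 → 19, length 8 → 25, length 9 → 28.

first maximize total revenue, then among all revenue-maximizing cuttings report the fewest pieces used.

5

Consider every possible first cut. r[k] is the best of p[i]+r[k−i] over all sellable i≤k.
r[1] = 3
r[2] = max(3+3, 13+0) = 13
r[3] = max(3+13, 13+3, 8+0) = 16
r[4] = max(3+16, 13+13, 8+3, 18+0) = 26
r[5] = max(3+26, 13+16, 8+13, 18+3, 16+0) = 29
r[6] = max(3+29, 13+26, 8+16, 18+13, 16+3, 27+0) = 39
r[7] = max(3+39, 13+29, 8+26, …, 27+3, 19+0) = 42
r[8] = max(3+42, 13+39, 8+29, …, 19+3, 25+0) = 52
r[9] = max(3+52, 13+42, 8+39, …, 25+3, 28+0) = 55
Maximum revenue is 55.
Now minimize piece count subject to staying optimal: for each k, pieces[k] = 1 + min over i with p[i]+r[k−i]=r[k] of pieces[k−i].
pieces[6] = 3
pieces[7] = 4
pieces[8] = 4
pieces[9] = 5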